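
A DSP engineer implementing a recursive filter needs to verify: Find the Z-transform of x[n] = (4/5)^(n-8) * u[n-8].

Time-shifting property: if X(z) = Z{x[n]}, then Z{x[n-d]} = z^(-d) * X(z)
X(z) = z/(z - 4/5) for x[n] = (4/5)^n * u[n]
Z{x[n-8]} = z^(-8) * z/(z - 4/5) = z^(-7)/(z - 4/5)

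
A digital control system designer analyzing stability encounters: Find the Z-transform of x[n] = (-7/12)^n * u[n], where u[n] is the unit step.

The Z-transform of a^n * u[n] is z/(z-a) for |z| > |a|.
Here a = -7/12, so X(z) = z/(z - (-7/12)) = 12z/(12z + 7)
ROC: |z| > 7/12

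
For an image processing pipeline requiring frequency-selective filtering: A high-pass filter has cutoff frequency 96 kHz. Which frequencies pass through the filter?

A high-pass filter passes all frequencies above the cutoff frequency 96 kHz and attenuates lower frequencies.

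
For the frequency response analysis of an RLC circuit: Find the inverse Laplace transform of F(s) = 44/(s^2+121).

Standard pair: w/(s^2+w^2) <-> sin(wt)*u(t)
Recognize w^2 = 121, so w = 11; numerator 44 = 4*11.
f(t) = 4*sin(11t)*u(t)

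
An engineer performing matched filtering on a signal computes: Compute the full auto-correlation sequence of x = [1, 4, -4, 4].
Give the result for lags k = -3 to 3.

r_xx[k] = sum_m x[m]*x[m+k], indexed from 0, for k = -3 to 3:
  r_xx[-3] = x[3]*x[0] = 4
  r_xx[-2] = x[2]*x[0] + x[3]*x[1] = 12
  r_xx[-1] = x[1]*x[0] + x[2]*x[1] + x[3]*x[2] = -28
  r_xx[0] = x[0]*x[0] + x[1]*x[1] + x[2]*x[2] + x[3]*x[3] = 49
  r_xx[1] = x[0]*x[1] + x[1]*x[2] + x[2]*x[3] = -28
  r_xx[2] = x[0]*x[2] + x[1]*x[3] = 12
  r_xx[3] = x[0]*x[3] = 4
r_xx = [4, 12, -28, 49, -28, 12, 4]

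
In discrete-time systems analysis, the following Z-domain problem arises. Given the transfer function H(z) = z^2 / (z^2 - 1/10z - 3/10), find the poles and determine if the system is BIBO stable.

Poles are roots of the denominator: z^2 - 1/10z - 3/10 = 0.
Quadratic formula: z = [-(-1/10) +/- sqrt((-1/10)^2 - 4*(-3/10))] / 2
Discriminant = 1/100 + 6/5 = 121/100; sqrt = 11/10.
z = (1/10 +/- 11/10) / 2 => z = 3/5 or z = -1/2.
|p1| = 3/5, |p2| = 1/2.
For BIBO stability, all poles must lie inside the unit circle (|p| < 1).
System is STABLE since both |p| < 1.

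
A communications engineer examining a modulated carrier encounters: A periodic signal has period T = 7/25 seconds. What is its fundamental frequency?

The fundamental frequency is the reciprocal of the period.
f = 1/T = 1/(7/25) = 25/7 Hz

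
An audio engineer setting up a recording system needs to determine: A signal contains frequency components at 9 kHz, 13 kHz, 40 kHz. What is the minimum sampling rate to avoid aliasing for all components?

The highest frequency component is f_max = 40 kHz.
Nyquist rate = 2 * f_max = 2 * 40 kHz = 80 kHz.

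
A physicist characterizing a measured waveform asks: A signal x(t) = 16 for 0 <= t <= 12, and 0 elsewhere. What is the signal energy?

Energy = integral of |x(t)|^2 dt over the signal duration
= 16^2 * 12 = 256 * 12 = 3072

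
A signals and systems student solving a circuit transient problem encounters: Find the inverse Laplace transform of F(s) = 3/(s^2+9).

Standard pair: w/(s^2+w^2) <-> sin(wt)*u(t)
Recognize w^2 = 9, so w = 3; numerator 3 = 1*3.
f(t) = sin(3t)*u(t)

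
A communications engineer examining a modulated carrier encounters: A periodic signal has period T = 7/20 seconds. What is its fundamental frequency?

The fundamental frequency is the reciprocal of the period.
f = 1/T = 1/(7/20) = 20/7 Hz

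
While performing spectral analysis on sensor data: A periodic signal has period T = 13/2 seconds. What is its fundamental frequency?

The fundamental frequency is the reciprocal of the period.
f = 1/T = 1/(13/2) = 2/13 Hz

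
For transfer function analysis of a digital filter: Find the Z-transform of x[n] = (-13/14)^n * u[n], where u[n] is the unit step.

The Z-transform of a^n * u[n] is z/(z-a) for |z| > |a|.
Here a = -13/14, so X(z) = z/(z - (-13/14)) = 14z/(14z + 13)
ROC: |z| > 13/14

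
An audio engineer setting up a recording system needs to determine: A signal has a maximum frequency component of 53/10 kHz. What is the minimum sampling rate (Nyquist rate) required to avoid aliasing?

By the Nyquist-Shannon sampling theorem,
the minimum sampling rate (Nyquist rate) must be at least 2 * f_max.
Nyquist rate = 2 * 53/10 kHz = 53/5 kHz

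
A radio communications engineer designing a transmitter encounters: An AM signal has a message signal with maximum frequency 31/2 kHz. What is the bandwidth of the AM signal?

In AM (double-sideband), the bandwidth is twice the message frequency.
BW = 2 * f_m = 2 * 31/2 kHz = 31 kHz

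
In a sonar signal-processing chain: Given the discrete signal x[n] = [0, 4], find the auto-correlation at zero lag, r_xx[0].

The auto-correlation at zero lag r_xx[0] equals the signal energy.
r_xx[0] = sum of x[n]^2 = 0^2 + 4^2
= 0 + 16 = 16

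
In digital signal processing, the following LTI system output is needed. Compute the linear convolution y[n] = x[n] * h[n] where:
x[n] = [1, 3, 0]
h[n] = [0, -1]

y[n] = sum_k x[k]*h[n-k]. Output length = len(x) + len(h) - 1 = 3 + 2 - 1 = 4.
y[0] = 1*0 = 0
y[1] = 3*0 + 1*-1 = -1
y[2] = 0*0 + 3*-1 = -3
y[3] = 0*-1 = 0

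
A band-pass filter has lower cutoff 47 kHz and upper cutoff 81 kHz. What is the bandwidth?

Bandwidth = f_high - f_low
= 81 kHz - 47 kHz = 34 kHz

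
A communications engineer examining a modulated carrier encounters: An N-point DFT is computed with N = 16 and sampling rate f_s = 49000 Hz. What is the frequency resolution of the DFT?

DFT frequency resolution = f_s / N
= 49000 / 16 = 6125/2 Hz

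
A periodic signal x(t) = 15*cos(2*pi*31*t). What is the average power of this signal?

Average power of A*cos(wt) is A^2/2.
P = 15^2 / 2 = 225/2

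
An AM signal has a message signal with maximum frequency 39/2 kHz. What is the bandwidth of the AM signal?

In AM (double-sideband), the bandwidth is twice the message frequency.
BW = 2 * f_m = 2 * 39/2 kHz = 39 kHz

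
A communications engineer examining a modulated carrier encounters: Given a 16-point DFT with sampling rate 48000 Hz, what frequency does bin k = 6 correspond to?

The frequency of DFT bin k is: f_k = k * f_s / N
f_6 = 6 * 48000 / 16 = 18000 Hz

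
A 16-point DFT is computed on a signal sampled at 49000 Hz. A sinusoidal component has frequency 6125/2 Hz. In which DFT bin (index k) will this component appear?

DFT frequency resolution = f_s/N = 49000/16 = 6125/2 Hz
Bin index k = f_signal / resolution = 6125/2 / 6125/2 = 1
The signal frequency 6125/2 Hz falls in DFT bin k = 1.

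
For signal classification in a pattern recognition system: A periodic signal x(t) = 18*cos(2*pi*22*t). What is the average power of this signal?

Average power of A*cos(wt) is A^2/2.
P = 18^2 / 2 = 324/2 = 162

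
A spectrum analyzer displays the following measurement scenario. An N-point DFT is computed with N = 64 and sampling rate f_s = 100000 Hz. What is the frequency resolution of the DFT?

DFT frequency resolution = f_s / N
= 100000 / 64 = 3125/2 Hz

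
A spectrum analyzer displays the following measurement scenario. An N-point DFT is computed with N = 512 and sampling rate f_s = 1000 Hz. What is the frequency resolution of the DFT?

DFT frequency resolution = f_s / N
= 1000 / 512 = 125/64 Hz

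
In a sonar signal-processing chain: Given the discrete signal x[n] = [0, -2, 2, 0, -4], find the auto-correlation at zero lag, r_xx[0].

The auto-correlation at zero lag r_xx[0] equals the signal energy.
r_xx[0] = sum of x[n]^2 = 0^2 + (-2)^2 + 2^2 + 0^2 + (-4)^2
= 0 + 4 + 4 + 0 + 16 = 24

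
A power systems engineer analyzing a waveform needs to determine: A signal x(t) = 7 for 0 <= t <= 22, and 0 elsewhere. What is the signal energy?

Energy = integral of |x(t)|^2 dt over the signal duration
= 7^2 * 22 = 49 * 22 = 1078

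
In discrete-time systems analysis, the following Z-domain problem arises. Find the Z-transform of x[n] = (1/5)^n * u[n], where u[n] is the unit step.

The Z-transform of a^n * u[n] is z/(z-a) for |z| > |a|.
Here a = 1/5, so X(z) = z/(z - (1/5)) = 5z/(5z - 1)
ROC: |z| > 1/5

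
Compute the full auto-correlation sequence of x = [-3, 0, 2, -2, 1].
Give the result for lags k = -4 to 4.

r_xx[k] = sum_m x[m]*x[m+k], indexed from 0, for k = -4 to 4:
  r_xx[-4] = x[4]*x[0] = -3
  r_xx[-3] = x[3]*x[0] + x[4]*x[1] = 6
  r_xx[-2] = x[2]*x[0] + x[3]*x[1] + x[4]*x[2] = -4
  r_xx[-1] = x[1]*x[0] + x[2]*x[1] + x[3]*x[2] + x[4]*x[3] = -6
  r_xx[0] = x[0]*x[0] + x[1]*x[1] + x[2]*x[2] + x[3]*x[3] + x[4]*x[4] = 18
  r_xx[1] = x[0]*x[1] + x[1]*x[2] + x[2]*x[3] + x[3]*x[4] = -6
  r_xx[2] = x[0]*x[2] + x[1]*x[3] + x[2]*x[4] = -4
  r_xx[3] = x[0]*x[3] + x[1]*x[4] = 6
  r_xx[4] = x[0]*x[4] = -3
r_xx = [-3, 6, -4, -6, 18, -6, -4, 6, -3]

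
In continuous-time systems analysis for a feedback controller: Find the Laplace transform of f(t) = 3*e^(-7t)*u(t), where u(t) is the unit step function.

Standard Laplace transform pair:
e^(-at)*u(t) <-> 1/(s+a)
With a = 7: L{3*e^(-7t)*u(t)} = 3/(s+7), ROC: Re(s) > -7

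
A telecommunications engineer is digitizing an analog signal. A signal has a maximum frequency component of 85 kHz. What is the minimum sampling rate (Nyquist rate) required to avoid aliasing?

By the Nyquist-Shannon sampling theorem,
the minimum sampling rate (Nyquist rate) must be at least 2 * f_max.
Nyquist rate = 2 * 85 kHz = 170 kHz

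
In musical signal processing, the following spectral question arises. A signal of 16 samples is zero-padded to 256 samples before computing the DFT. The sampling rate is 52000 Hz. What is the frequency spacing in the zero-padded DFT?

Original DFT: N = 16, resolution = f_s/N = 52000/16 = 3250 Hz
Zero-padded DFT: N = 256, resolution = f_s/N = 52000/256 = 1625/8 Hz
Zero-padding interpolates the spectrum (finer frequency grid)
but does NOT improve the true spectral resolution (ability to resolve close frequencies).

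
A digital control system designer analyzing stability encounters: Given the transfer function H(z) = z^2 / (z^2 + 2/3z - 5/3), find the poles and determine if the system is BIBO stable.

Poles are roots of the denominator: z^2 + 2/3z - 5/3 = 0.
Quadratic formula: z = [-(2/3) +/- sqrt((2/3)^2 - 4*(-5/3))] / 2
Discriminant = 4/9 + 20/3 = 64/9; sqrt = 8/3.
z = (-2/3 +/- 8/3) / 2 => z = 1 or z = -5/3.
|p1| = 1, |p2| = 5/3.
For BIBO stability, all poles must lie inside the unit circle (|p| < 1).
System is UNSTABLE since at least one |p| >= 1.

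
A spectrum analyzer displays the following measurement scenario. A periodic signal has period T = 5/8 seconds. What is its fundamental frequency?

The fundamental frequency is the reciprocal of the period.
f = 1/T = 1/(5/8) = 8/5 Hz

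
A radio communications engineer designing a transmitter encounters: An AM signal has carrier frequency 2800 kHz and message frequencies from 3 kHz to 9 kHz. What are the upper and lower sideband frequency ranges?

Upper sideband (USB) = fc + [fm_low, fm_high] = 2800 + [3, 9] = [2803, 2809] kHz
Lower sideband (LSB) = fc - [fm_high, fm_low] = 2800 - [9, 3] = [2791, 2797] kHz
Total occupied spectrum: 2791 kHz to 2809 kHz (plus carrier at 2800 kHz)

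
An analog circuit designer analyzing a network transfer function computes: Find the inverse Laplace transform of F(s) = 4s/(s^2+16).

Standard pair: s/(s^2+w^2) <-> cos(wt)*u(t)
With k=4, w=4: f(t) = 4*cos(4t)*u(t)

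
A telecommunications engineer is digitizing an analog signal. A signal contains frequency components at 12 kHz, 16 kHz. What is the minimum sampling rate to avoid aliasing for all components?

The highest frequency component is f_max = 16 kHz.
Nyquist rate = 2 * f_max = 2 * 16 kHz = 32 kHz.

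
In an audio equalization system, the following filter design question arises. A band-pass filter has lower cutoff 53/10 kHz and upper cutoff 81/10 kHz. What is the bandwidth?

Bandwidth = f_high - f_low
= 81/10 kHz - 53/10 kHz = 14/5 kHz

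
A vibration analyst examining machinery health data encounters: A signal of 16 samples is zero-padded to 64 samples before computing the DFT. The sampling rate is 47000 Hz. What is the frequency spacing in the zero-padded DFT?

Original DFT: N = 16, resolution = f_s/N = 47000/16 = 5875/2 Hz
Zero-padded DFT: N = 64, resolution = f_s/N = 47000/64 = 5875/8 Hz
Zero-padding interpolates the spectrum (finer frequency grid)
but does NOT improve the true spectral resolution (ability to resolve close frequencies).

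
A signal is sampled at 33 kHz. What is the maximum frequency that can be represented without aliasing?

The maximum frequency that can be represented without aliasing
is the Nyquist frequency: f_max = f_s / 2 = 33 kHz / 2 = 33/2 kHz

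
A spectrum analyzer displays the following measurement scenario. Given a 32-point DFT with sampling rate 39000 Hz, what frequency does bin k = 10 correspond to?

The frequency of DFT bin k is: f_k = k * f_s / N
f_10 = 10 * 39000 / 32 = 24375/2 Hz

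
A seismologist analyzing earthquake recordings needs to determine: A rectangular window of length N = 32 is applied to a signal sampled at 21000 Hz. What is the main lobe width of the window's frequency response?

For a rectangular window of length N,
the main lobe width in frequency is 2*f_s/N.
= 2*21000/32 = 2625/2 Hz
This determines the minimum frequency separation for resolving two sinusoids.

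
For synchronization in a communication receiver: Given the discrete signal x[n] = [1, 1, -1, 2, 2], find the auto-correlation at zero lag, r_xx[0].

The auto-correlation at zero lag r_xx[0] equals the signal energy.
r_xx[0] = sum of x[n]^2 = 1^2 + 1^2 + (-1)^2 + 2^2 + 2^2
= 1 + 1 + 1 + 4 + 4 = 11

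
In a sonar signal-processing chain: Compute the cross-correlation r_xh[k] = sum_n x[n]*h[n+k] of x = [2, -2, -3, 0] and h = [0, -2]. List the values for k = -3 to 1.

Both sequences indexed from 0 and zero outside their support.
Lags with overlap: k = -3 to 1.
  r_xh[-3] = x[3]*h[0] = 0
  r_xh[-2] = x[2]*h[0] + x[3]*h[1] = 0
  r_xh[-1] = x[1]*h[0] + x[2]*h[1] = 6
  r_xh[0] = x[0]*h[0] + x[1]*h[1] = 4
  r_xh[1] = x[0]*h[1] = -4
r_xh = [0, 0, 6, 4, -4] (for k = -3, ..., 1)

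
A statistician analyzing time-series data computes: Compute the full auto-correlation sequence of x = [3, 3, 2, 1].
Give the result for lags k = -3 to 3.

r_xx[k] = sum_m x[m]*x[m+k], indexed from 0, for k = -3 to 3:
  r_xx[-3] = x[3]*x[0] = 3
  r_xx[-2] = x[2]*x[0] + x[3]*x[1] = 9
  r_xx[-1] = x[1]*x[0] + x[2]*x[1] + x[3]*x[2] = 17
  r_xx[0] = x[0]*x[0] + x[1]*x[1] + x[2]*x[2] + x[3]*x[3] = 23
  r_xx[1] = x[0]*x[1] + x[1]*x[2] + x[2]*x[3] = 17
  r_xx[2] = x[0]*x[2] + x[1]*x[3] = 9
  r_xx[3] = x[0]*x[3] = 3
r_xx = [3, 9, 17, 23, 17, 9, 3]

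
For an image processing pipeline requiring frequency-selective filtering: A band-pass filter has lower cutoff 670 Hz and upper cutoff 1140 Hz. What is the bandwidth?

Bandwidth = f_high - f_low
= 1140 Hz - 670 Hz = 470 Hz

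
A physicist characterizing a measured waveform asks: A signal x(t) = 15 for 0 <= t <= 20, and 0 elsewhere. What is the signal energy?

Energy = integral of |x(t)|^2 dt over the signal duration
= 15^2 * 20 = 225 * 20 = 4500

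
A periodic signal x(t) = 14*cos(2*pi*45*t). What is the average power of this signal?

Average power of A*cos(wt) is A^2/2.
P = 14^2 / 2 = 196/2 = 98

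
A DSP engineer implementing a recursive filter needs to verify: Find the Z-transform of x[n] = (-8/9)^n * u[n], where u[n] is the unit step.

The Z-transform of a^n * u[n] is z/(z-a) for |z| > |a|.
Here a = -8/9, so X(z) = z/(z - (-8/9)) = 9z/(9z + 8)
ROC: |z| > 8/9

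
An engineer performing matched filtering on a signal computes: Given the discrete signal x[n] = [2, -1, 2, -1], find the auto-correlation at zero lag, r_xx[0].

The auto-correlation at zero lag r_xx[0] equals the signal energy.
r_xx[0] = sum of x[n]^2 = 2^2 + (-1)^2 + 2^2 + (-1)^2
= 4 + 1 + 4 + 1 = 10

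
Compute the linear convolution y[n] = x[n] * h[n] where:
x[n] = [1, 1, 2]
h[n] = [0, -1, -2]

y[n] = sum_k x[k]*h[n-k]. Output length = len(x) + len(h) - 1 = 3 + 3 - 1 = 5.
y[0] = 1*0 = 0
y[1] = 1*0 + 1*-1 = -1
y[2] = 2*0 + 1*-1 + 1*-2 = -3
y[3] = 2*-1 + 1*-2 = -4
y[4] = 2*-2 = -4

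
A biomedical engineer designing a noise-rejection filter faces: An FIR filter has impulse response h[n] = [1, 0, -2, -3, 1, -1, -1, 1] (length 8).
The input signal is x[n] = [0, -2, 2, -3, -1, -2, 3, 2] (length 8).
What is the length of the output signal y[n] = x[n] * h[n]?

For linear convolution, the output length is:
len(y) = len(x) + len(h) - 1 = 8 + 8 - 1 = 15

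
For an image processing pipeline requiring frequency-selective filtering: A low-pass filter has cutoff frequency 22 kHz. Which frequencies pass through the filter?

A low-pass filter passes all frequencies below the cutoff frequency 22 kHz and attenuates higher frequencies.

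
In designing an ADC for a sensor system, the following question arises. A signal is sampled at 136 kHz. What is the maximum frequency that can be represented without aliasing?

The maximum frequency that can be represented without aliasing
is the Nyquist frequency: f_max = f_s / 2 = 136 kHz / 2 = 68 kHz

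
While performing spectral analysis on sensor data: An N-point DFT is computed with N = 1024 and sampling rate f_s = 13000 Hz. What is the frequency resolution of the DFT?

DFT frequency resolution = f_s / N
= 13000 / 1024 = 1625/128 Hz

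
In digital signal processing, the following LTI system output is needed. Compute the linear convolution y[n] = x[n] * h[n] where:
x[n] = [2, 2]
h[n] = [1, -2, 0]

y[n] = sum_k x[k]*h[n-k]. Output length = len(x) + len(h) - 1 = 2 + 3 - 1 = 4.
y[0] = 2*1 = 2
y[1] = 2*1 + 2*-2 = -2
y[2] = 2*-2 + 2*0 = -4
y[3] = 2*0 = 0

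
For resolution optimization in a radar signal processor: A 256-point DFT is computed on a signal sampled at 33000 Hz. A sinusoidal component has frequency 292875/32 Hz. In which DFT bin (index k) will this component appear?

DFT frequency resolution = f_s/N = 33000/256 = 4125/32 Hz
Bin index k = f_signal / resolution = 292875/32 / 4125/32 = 71
The signal frequency 292875/32 Hz falls in DFT bin k = 71.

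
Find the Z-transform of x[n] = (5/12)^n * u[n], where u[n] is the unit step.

The Z-transform of a^n * u[n] is z/(z-a) for |z| > |a|.
Here a = 5/12, so X(z) = z/(z - (5/12)) = 12z/(12z - 5)
ROC: |z| > 5/12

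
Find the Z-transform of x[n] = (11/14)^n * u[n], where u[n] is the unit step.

The Z-transform of a^n * u[n] is z/(z-a) for |z| > |a|.
Here a = 11/14, so X(z) = z/(z - (11/14)) = 14z/(14z - 11)
ROC: |z| > 11/14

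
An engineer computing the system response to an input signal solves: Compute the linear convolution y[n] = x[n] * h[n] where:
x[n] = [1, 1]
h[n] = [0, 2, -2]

y[n] = sum_k x[k]*h[n-k]. Output length = len(x) + len(h) - 1 = 2 + 3 - 1 = 4.
y[0] = 1*0 = 0
y[1] = 1*0 + 1*2 = 2
y[2] = 1*2 + 1*-2 = 0
y[3] = 1*-2 = -2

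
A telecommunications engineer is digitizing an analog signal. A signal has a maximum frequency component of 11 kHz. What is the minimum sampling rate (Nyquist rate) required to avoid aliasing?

By the Nyquist-Shannon sampling theorem,
the minimum sampling rate (Nyquist rate) must be at least 2 * f_max.
Nyquist rate = 2 * 11 kHz = 22 kHz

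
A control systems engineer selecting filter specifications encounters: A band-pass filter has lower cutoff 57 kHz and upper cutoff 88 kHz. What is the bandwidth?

Bandwidth = f_high - f_low
= 88 kHz - 57 kHz = 31 kHz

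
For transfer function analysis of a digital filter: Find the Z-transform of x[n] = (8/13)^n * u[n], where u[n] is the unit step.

The Z-transform of a^n * u[n] is z/(z-a) for |z| > |a|.
Here a = 8/13, so X(z) = z/(z - (8/13)) = 13z/(13z - 8)
ROC: |z| > 8/13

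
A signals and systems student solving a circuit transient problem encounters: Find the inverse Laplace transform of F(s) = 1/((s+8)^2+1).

Standard pair: w/((s+a)^2+w^2) <-> e^(-at)*sin(wt)*u(t)
With a=8, w=1: f(t) = e^(-8t)*sin(t)*u(t)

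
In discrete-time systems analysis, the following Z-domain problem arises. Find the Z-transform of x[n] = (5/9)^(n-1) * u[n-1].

Time-shifting property: if X(z) = Z{x[n]}, then Z{x[n-d]} = z^(-d) * X(z)
X(z) = z/(z - 5/9) for x[n] = (5/9)^n * u[n]
Z{x[n-1]} = z^(-1) * z/(z - 5/9) = 1/(z - 5/9)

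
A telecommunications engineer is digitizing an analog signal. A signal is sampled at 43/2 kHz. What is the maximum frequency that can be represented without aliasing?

The maximum frequency that can be represented without aliasing
is the Nyquist frequency: f_max = f_s / 2 = 43/2 kHz / 2 = 43/4 kHz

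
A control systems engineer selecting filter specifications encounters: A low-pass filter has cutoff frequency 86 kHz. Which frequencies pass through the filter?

A low-pass filter passes all frequencies below the cutoff frequency 86 kHz and attenuates higher frequencies.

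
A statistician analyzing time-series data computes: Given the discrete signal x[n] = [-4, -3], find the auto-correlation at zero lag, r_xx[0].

The auto-correlation at zero lag r_xx[0] equals the signal energy.
r_xx[0] = sum of x[n]^2 = (-4)^2 + (-3)^2
= 16 + 9 = 25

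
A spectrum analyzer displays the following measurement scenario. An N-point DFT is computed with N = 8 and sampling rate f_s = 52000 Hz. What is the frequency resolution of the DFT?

DFT frequency resolution = f_s / N
= 52000 / 8 = 6500 Hz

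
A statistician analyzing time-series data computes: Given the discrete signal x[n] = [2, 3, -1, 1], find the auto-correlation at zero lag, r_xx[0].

The auto-correlation at zero lag r_xx[0] equals the signal energy.
r_xx[0] = sum of x[n]^2 = 2^2 + 3^2 + (-1)^2 + 1^2
= 4 + 9 + 1 + 1 = 15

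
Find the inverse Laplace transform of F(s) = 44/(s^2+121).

Standard pair: w/(s^2+w^2) <-> sin(wt)*u(t)
Recognize w^2 = 121, so w = 11; numerator 44 = 4*11.
f(t) = 4*sin(11t)*u(t)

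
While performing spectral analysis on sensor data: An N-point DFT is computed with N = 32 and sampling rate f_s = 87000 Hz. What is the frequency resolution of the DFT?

DFT frequency resolution = f_s / N
= 87000 / 32 = 10875/4 Hz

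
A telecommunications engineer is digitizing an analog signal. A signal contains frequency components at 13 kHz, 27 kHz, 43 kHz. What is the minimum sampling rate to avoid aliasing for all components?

The highest frequency component is f_max = 43 kHz.
Nyquist rate = 2 * f_max = 2 * 43 kHz = 86 kHz.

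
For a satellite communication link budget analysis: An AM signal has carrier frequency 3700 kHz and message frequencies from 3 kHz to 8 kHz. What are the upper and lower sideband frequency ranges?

Upper sideband (USB) = fc + [fm_low, fm_high] = 3700 + [3, 8] = [3703, 3708] kHz
Lower sideband (LSB) = fc - [fm_high, fm_low] = 3700 - [8, 3] = [3692, 3697] kHz
Total occupied spectrum: 3692 kHz to 3708 kHz (plus carrier at 3700 kHz)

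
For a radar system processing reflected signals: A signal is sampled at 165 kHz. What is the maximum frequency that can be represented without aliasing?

The maximum frequency that can be represented without aliasing
is the Nyquist frequency: f_max = f_s / 2 = 165 kHz / 2 = 165/2 kHz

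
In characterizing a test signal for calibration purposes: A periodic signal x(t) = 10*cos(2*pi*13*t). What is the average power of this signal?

Average power of A*cos(wt) is A^2/2.
P = 10^2 / 2 = 100/2 = 50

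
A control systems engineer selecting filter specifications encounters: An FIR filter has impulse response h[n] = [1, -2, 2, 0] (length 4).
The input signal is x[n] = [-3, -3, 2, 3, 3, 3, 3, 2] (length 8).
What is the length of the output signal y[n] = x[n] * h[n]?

For linear convolution, the output length is:
len(y) = len(x) + len(h) - 1 = 8 + 4 - 1 = 11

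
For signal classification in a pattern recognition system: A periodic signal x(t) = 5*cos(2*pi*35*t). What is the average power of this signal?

Average power of A*cos(wt) is A^2/2.
P = 5^2 / 2 = 25/2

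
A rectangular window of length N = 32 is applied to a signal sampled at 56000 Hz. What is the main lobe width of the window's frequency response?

For a rectangular window of length N,
the main lobe width in frequency is 2*f_s/N.
= 2*56000/32 = 3500 Hz
This determines the minimum frequency separation for resolving two sinusoids.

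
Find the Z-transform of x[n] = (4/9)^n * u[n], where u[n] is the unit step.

The Z-transform of a^n * u[n] is z/(z-a) for |z| > |a|.
Here a = 4/9, so X(z) = z/(z - (4/9)) = 9z/(9z - 4)
ROC: |z| > 4/9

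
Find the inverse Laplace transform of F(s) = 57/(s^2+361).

Standard pair: w/(s^2+w^2) <-> sin(wt)*u(t)
Recognize w^2 = 361, so w = 19; numerator 57 = 3*19.
f(t) = 3*sin(19t)*u(t)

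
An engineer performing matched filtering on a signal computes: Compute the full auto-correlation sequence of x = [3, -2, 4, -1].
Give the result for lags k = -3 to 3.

r_xx[k] = sum_m x[m]*x[m+k], indexed from 0, for k = -3 to 3:
  r_xx[-3] = x[3]*x[0] = -3
  r_xx[-2] = x[2]*x[0] + x[3]*x[1] = 14
  r_xx[-1] = x[1]*x[0] + x[2]*x[1] + x[3]*x[2] = -18
  r_xx[0] = x[0]*x[0] + x[1]*x[1] + x[2]*x[2] + x[3]*x[3] = 30
  r_xx[1] = x[0]*x[1] + x[1]*x[2] + x[2]*x[3] = -18
  r_xx[2] = x[0]*x[2] + x[1]*x[3] = 14
  r_xx[3] = x[0]*x[3] = -3
r_xx = [-3, 14, -18, 30, -18, 14, -3]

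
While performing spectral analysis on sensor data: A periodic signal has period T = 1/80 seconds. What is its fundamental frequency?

The fundamental frequency is the reciprocal of the period.
f = 1/T = 1/(1/80) = 80 Hz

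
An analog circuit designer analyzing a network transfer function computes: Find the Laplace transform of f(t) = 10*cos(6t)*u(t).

Standard pair: cos(wt)*u(t) <-> s/(s^2+w^2)
With w = 6: L{10*cos(6t)*u(t)} = 10s/(s^2+36)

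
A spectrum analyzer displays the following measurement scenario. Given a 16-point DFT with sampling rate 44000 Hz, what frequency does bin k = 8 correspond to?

The frequency of DFT bin k is: f_k = k * f_s / N
f_8 = 8 * 44000 / 16 = 22000 Hz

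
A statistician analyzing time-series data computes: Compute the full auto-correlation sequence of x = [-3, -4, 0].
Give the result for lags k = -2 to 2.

r_xx[k] = sum_m x[m]*x[m+k], indexed from 0, for k = -2 to 2:
  r_xx[-2] = x[2]*x[0] = 0
  r_xx[-1] = x[1]*x[0] + x[2]*x[1] = 12
  r_xx[0] = x[0]*x[0] + x[1]*x[1] + x[2]*x[2] = 25
  r_xx[1] = x[0]*x[1] + x[1]*x[2] = 12
  r_xx[2] = x[0]*x[2] = 0
r_xx = [0, 12, 25, 12, 0]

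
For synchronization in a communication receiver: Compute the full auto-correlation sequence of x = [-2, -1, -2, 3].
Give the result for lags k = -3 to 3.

r_xx[k] = sum_m x[m]*x[m+k], indexed from 0, for k = -3 to 3:
  r_xx[-3] = x[3]*x[0] = -6
  r_xx[-2] = x[2]*x[0] + x[3]*x[1] = 1
  r_xx[-1] = x[1]*x[0] + x[2]*x[1] + x[3]*x[2] = -2
  r_xx[0] = x[0]*x[0] + x[1]*x[1] + x[2]*x[2] + x[3]*x[3] = 18
  r_xx[1] = x[0]*x[1] + x[1]*x[2] + x[2]*x[3] = -2
  r_xx[2] = x[0]*x[2] + x[1]*x[3] = 1
  r_xx[3] = x[0]*x[3] = -6
r_xx = [-6, 1, -2, 18, -2, 1, -6]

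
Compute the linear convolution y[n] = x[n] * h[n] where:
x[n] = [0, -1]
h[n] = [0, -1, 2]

y[n] = sum_k x[k]*h[n-k]. Output length = len(x) + len(h) - 1 = 2 + 3 - 1 = 4.
y[0] = 0*0 = 0
y[1] = -1*0 + 0*-1 = 0
y[2] = -1*-1 + 0*2 = 1
y[3] = -1*2 = -2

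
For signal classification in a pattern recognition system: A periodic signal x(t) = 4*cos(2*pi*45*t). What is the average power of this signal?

Average power of A*cos(wt) is A^2/2.
P = 4^2 / 2 = 16/2 = 8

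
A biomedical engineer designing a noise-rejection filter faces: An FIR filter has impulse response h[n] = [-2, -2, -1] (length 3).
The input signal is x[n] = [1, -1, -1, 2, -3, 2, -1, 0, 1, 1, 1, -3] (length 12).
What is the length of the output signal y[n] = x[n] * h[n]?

For linear convolution, the output length is:
len(y) = len(x) + len(h) - 1 = 12 + 3 - 1 = 14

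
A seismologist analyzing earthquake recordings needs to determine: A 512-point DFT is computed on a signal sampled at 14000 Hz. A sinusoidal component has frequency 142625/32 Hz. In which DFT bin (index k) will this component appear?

DFT frequency resolution = f_s/N = 14000/512 = 875/32 Hz
Bin index k = f_signal / resolution = 142625/32 / 875/32 = 163
The signal frequency 142625/32 Hz falls in DFT bin k = 163.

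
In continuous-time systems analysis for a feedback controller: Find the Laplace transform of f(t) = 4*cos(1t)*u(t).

Standard pair: cos(wt)*u(t) <-> s/(s^2+w^2)
With w = 1: L{4*cos(1t)*u(t)} = 4s/(s^2+1)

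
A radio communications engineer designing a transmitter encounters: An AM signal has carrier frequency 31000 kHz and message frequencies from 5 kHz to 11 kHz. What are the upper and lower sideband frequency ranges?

Upper sideband (USB) = fc + [fm_low, fm_high] = 31000 + [5, 11] = [31005, 31011] kHz
Lower sideband (LSB) = fc - [fm_high, fm_low] = 31000 - [11, 5] = [30989, 30995] kHz
Total occupied spectrum: 30989 kHz to 31011 kHz (plus carrier at 31000 kHz)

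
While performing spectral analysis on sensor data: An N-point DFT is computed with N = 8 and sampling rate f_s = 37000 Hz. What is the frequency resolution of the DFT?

DFT frequency resolution = f_s / N
= 37000 / 8 = 4625 Hz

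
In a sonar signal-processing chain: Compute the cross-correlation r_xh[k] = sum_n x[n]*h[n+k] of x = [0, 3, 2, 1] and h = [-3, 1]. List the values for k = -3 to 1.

Both sequences indexed from 0 and zero outside their support.
Lags with overlap: k = -3 to 1.
  r_xh[-3] = x[3]*h[0] = -3
  r_xh[-2] = x[2]*h[0] + x[3]*h[1] = -5
  r_xh[-1] = x[1]*h[0] + x[2]*h[1] = -7
  r_xh[0] = x[0]*h[0] + x[1]*h[1] = 3
  r_xh[1] = x[0]*h[1] = 0
r_xh = [-3, -5, -7, 3, 0] (for k = -3, ..., 1)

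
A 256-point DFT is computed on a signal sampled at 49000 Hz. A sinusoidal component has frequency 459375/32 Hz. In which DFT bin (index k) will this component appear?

DFT frequency resolution = f_s/N = 49000/256 = 6125/32 Hz
Bin index k = f_signal / resolution = 459375/32 / 6125/32 = 75
The signal frequency 459375/32 Hz falls in DFT bin k = 75.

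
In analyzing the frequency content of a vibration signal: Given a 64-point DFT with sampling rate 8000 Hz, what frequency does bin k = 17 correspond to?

The frequency of DFT bin k is: f_k = k * f_s / N
f_17 = 17 * 8000 / 64 = 2125 Hz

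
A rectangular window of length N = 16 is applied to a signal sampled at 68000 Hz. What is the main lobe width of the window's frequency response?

For a rectangular window of length N,
the main lobe width in frequency is 2*f_s/N.
= 2*68000/16 = 8500 Hz
This determines the minimum frequency separation for resolving two sinusoids.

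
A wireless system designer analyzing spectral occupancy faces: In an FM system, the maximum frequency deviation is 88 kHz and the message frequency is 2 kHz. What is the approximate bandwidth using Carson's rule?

Carson's rule: BW = 2*(delta_f + f_m)
= 2*(88 + 2) kHz = 180 kHz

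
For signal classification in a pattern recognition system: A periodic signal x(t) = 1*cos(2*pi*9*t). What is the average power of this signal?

Average power of A*cos(wt) is A^2/2.
P = 1^2 / 2 = 1/2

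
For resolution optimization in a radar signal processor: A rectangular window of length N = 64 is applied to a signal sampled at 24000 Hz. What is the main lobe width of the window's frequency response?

For a rectangular window of length N,
the main lobe width in frequency is 2*f_s/N.
= 2*24000/64 = 750 Hz
This determines the minimum frequency separation for resolving two sinusoids.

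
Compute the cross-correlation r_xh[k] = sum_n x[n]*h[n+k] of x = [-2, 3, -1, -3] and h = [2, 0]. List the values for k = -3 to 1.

Both sequences indexed from 0 and zero outside their support.
Lags with overlap: k = -3 to 1.
  r_xh[-3] = x[3]*h[0] = -6
  r_xh[-2] = x[2]*h[0] + x[3]*h[1] = -2
  r_xh[-1] = x[1]*h[0] + x[2]*h[1] = 6
  r_xh[0] = x[0]*h[0] + x[1]*h[1] = -4
  r_xh[1] = x[0]*h[1] = 0
r_xh = [-6, -2, 6, -4, 0] (for k = -3, ..., 1)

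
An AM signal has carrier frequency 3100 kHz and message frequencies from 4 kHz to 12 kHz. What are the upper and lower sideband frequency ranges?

Upper sideband (USB) = fc + [fm_low, fm_high] = 3100 + [4, 12] = [3104, 3112] kHz
Lower sideband (LSB) = fc - [fm_high, fm_low] = 3100 - [12, 4] = [3088, 3096] kHz
Total occupied spectrum: 3088 kHz to 3112 kHz (plus carrier at 3100 kHz)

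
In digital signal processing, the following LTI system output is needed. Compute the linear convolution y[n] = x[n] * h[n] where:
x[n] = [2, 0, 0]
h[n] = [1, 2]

y[n] = sum_k x[k]*h[n-k]. Output length = len(x) + len(h) - 1 = 3 + 2 - 1 = 4.
y[0] = 2*1 = 2
y[1] = 0*1 + 2*2 = 4
y[2] = 0*1 + 0*2 = 0
y[3] = 0*2 = 0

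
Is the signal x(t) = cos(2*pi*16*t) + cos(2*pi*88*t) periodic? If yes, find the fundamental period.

f1 = 16 Hz, f2 = 88 Hz
Period T1 = 1/16, T2 = 1/88
Ratio T1/T2 = 88/16, which is rational.
The signal is periodic with fundamental period T = 1/GCD(16,88) = 1/8 s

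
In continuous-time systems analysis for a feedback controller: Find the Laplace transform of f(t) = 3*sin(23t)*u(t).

Standard pair: sin(wt)*u(t) <-> w/(s^2+w^2)
With w = 23: L{3*sin(23t)*u(t)} = 69/(s^2+529)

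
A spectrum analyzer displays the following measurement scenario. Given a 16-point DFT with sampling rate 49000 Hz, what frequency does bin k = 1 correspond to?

The frequency of DFT bin k is: f_k = k * f_s / N
f_1 = 1 * 49000 / 16 = 6125/2 Hz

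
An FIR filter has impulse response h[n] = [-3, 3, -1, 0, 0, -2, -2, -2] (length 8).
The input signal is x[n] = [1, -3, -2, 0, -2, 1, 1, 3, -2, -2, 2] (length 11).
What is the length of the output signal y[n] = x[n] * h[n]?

For linear convolution, the output length is:
len(y) = len(x) + len(h) - 1 = 11 + 8 - 1 = 18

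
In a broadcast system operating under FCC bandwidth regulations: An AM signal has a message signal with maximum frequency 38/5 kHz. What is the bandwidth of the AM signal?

In AM (double-sideband), the bandwidth is twice the message frequency.
BW = 2 * f_m = 2 * 38/5 kHz = 76/5 kHz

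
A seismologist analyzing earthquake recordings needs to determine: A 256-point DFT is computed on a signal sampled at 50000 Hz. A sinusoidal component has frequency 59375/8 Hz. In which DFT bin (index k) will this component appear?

DFT frequency resolution = f_s/N = 50000/256 = 3125/16 Hz
Bin index k = f_signal / resolution = 59375/8 / 3125/16 = 38
The signal frequency 59375/8 Hz falls in DFT bin k = 38.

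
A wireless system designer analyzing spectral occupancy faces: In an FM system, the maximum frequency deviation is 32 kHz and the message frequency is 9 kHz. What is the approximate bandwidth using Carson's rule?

Carson's rule: BW = 2*(delta_f + f_m)
= 2*(32 + 9) kHz = 82 kHz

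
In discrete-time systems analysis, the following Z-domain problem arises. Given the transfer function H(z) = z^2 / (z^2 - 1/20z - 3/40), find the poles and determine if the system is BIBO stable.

Poles are roots of the denominator: z^2 - 1/20z - 3/40 = 0.
Quadratic formula: z = [-(-1/20) +/- sqrt((-1/20)^2 - 4*(-3/40))] / 2
Discriminant = 1/400 + 3/10 = 121/400; sqrt = 11/20.
z = (1/20 +/- 11/20) / 2 => z = 3/10 or z = -1/4.
|p1| = 3/10, |p2| = 1/4.
For BIBO stability, all poles must lie inside the unit circle (|p| < 1).
System is STABLE since both |p| < 1.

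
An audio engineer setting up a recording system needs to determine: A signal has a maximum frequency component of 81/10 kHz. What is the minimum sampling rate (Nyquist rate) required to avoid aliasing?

By the Nyquist-Shannon sampling theorem,
the minimum sampling rate (Nyquist rate) must be at least 2 * f_max.
Nyquist rate = 2 * 81/10 kHz = 81/5 kHz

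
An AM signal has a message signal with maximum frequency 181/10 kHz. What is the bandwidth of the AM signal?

In AM (double-sideband), the bandwidth is twice the message frequency.
BW = 2 * f_m = 2 * 181/10 kHz = 181/5 kHz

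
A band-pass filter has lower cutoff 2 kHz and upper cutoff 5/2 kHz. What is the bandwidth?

Bandwidth = f_high - f_low
= 5/2 kHz - 2 kHz = 1/2 kHz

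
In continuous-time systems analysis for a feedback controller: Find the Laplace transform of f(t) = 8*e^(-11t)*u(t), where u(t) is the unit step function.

Standard Laplace transform pair:
e^(-at)*u(t) <-> 1/(s+a)
With a = 11: L{8*e^(-11t)*u(t)} = 8/(s+11), ROC: Re(s) > -11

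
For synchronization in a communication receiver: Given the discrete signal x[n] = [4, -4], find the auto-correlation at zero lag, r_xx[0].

The auto-correlation at zero lag r_xx[0] equals the signal energy.
r_xx[0] = sum of x[n]^2 = 4^2 + (-4)^2
= 16 + 16 = 32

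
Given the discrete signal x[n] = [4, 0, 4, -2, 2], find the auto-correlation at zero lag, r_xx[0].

The auto-correlation at zero lag r_xx[0] equals the signal energy.
r_xx[0] = sum of x[n]^2 = 4^2 + 0^2 + 4^2 + (-2)^2 + 2^2
= 16 + 0 + 16 + 4 + 4 = 40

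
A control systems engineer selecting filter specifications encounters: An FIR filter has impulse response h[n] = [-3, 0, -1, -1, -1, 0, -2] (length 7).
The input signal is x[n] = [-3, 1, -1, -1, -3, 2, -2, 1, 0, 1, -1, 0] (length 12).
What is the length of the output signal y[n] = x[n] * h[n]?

For linear convolution, the output length is:
len(y) = len(x) + len(h) - 1 = 12 + 7 - 1 = 18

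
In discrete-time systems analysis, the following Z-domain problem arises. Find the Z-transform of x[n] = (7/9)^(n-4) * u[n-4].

Time-shifting property: if X(z) = Z{x[n]}, then Z{x[n-d]} = z^(-d) * X(z)
X(z) = z/(z - 7/9) for x[n] = (7/9)^n * u[n]
Z{x[n-4]} = z^(-4) * z/(z - 7/9) = z^(-3)/(z - 7/9)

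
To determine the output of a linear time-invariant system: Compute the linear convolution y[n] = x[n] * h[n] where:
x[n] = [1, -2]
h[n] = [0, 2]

y[n] = sum_k x[k]*h[n-k]. Output length = len(x) + len(h) - 1 = 2 + 2 - 1 = 3.
y[0] = 1*0 = 0
y[1] = -2*0 + 1*2 = 2
y[2] = -2*2 = -4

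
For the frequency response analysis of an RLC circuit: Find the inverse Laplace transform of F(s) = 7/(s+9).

Standard pair: k/(s+a) <-> k*e^(-at)*u(t)
With k=7, a=9: f(t) = 7*e^(-9t)*u(t)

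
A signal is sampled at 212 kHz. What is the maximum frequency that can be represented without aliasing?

The maximum frequency that can be represented without aliasing
is the Nyquist frequency: f_max = f_s / 2 = 212 kHz / 2 = 106 kHz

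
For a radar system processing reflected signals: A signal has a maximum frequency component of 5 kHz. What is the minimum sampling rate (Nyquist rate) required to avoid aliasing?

By the Nyquist-Shannon sampling theorem,
the minimum sampling rate (Nyquist rate) must be at least 2 * f_max.
Nyquist rate = 2 * 5 kHz = 10 kHz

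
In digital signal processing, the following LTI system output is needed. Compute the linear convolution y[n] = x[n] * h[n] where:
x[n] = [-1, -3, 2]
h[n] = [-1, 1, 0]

y[n] = sum_k x[k]*h[n-k]. Output length = len(x) + len(h) - 1 = 3 + 3 - 1 = 5.
y[0] = -1*-1 = 1
y[1] = -3*-1 + -1*1 = 2
y[2] = 2*-1 + -3*1 + -1*0 = -5
y[3] = 2*1 + -3*0 = 2
y[4] = 2*0 = 0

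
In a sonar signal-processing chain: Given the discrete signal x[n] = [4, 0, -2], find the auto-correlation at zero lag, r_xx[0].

The auto-correlation at zero lag r_xx[0] equals the signal energy.
r_xx[0] = sum of x[n]^2 = 4^2 + 0^2 + (-2)^2
= 16 + 0 + 4 = 20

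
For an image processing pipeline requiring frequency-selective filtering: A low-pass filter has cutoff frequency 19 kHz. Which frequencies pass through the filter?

A low-pass filter passes all frequencies below the cutoff frequency 19 kHz and attenuates higher frequencies.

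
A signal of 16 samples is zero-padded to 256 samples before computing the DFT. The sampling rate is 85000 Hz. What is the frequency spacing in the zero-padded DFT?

Original DFT: N = 16, resolution = f_s/N = 85000/16 = 10625/2 Hz
Zero-padded DFT: N = 256, resolution = f_s/N = 85000/256 = 10625/32 Hz
Zero-padding interpolates the spectrum (finer frequency grid)
but does NOT improve the true spectral resolution (ability to resolve close frequencies).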